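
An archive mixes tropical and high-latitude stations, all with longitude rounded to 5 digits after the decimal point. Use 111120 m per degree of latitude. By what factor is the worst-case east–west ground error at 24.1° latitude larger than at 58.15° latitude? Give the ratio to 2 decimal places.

Rounding to 5 decimal places leaves the longitude within ±5e-06° of the true value.
At 24.1°: 5e-06° × 111120 × cos 24.1° = 5e-06 × 111120 × 0.9128 ≈ 0.50717 m.
At 58.15°: 5e-06° × 111120 × cos 58.15° = 5e-06 × 111120 × 0.5277 ≈ 0.29319 m.
The ratio reduces to cos 24.1° / cos 58.15° = 0.9128/0.5277 ≈ 1.7298.

1.73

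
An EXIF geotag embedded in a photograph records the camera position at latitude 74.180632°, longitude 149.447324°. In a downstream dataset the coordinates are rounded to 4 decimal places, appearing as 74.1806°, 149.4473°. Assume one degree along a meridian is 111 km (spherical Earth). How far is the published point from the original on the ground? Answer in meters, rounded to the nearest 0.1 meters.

The latitude changed by +0.000032° and the longitude by +0.000024°.
North–south shift: 0.000032 × 111000 = 3.552 m.
East–west at this latitude: 0.000024° × 111000 × cos 74.1806° ≈ 0.000024 × 30259.3 = 0.726222 m.
Combined displacement = (3.552² + 0.726222²)^½ ≈ 3.62548 m.

3.6 meters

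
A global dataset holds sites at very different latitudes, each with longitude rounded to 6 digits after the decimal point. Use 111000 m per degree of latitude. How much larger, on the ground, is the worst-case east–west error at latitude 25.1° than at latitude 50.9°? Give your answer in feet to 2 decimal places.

Rounding to 6 decimal places leaves the longitude within ±5e-07° of the true value.
Error at 25.1° = 5e-07° × 111000 × cos 25.1° ≈ 0.0555 × 0.9056 = 0.050259 m.
Error at 50.9° = 5e-07° × 111000 × cos 50.9° ≈ 0.0555 × 0.6307 = 0.035003 m.
Difference: 0.050259 − 0.035003 = 0.015257 m.
Converting: 0.0152566 m × 3.2808 ft/m ≈ 0.050054 ft.

0.05 feet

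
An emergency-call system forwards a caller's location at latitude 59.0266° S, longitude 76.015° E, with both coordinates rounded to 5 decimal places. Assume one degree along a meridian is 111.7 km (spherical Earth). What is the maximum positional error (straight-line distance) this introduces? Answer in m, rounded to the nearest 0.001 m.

Rounding to 5 decimal places leaves each coordinate within ±5e-06° of the true value.
N–S: 5e-06° × 111700 m/° = 0.5585 m.
Longitude error → 5e-06 × 111700 × cos 59.0266° = 5e-06 × 111700 × 0.5146 ≈ 0.287426 m.
Worst case both components are at the extreme and orthogonal: √(0.5585² + 0.287426²) ≈ 0.628121 m.

0.628 m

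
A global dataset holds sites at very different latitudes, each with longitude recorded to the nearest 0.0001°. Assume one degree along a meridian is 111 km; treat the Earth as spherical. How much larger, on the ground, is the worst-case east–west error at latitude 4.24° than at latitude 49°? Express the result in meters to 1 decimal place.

1.9 meters

Rounding to 4 decimal places leaves the longitude within ±5e-05° of the true value.
At 4.24°: 5e-05° × 111000 × cos 4.24° = 5e-05 × 111000 × 0.9973 ≈ 5.5348 m.
Error at 49° = 5e-05° × 111000 × cos 49° ≈ 5.55 × 0.6561 = 3.6411 m.
Difference: 5.5348 − 3.6411 = 1.8937 m.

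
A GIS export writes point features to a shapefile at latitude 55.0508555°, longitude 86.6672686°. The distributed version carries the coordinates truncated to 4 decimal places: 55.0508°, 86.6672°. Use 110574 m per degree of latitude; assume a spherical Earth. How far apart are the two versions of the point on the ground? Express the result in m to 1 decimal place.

7.5 m

The latitude changed by +0.0000555° and the longitude by +0.0000686°.
North–south shift: 0.0000555 × 110574 = 6.13686 m.
E–W at 55.0508°: 0.0000686° × 110574 × cos 55.0508° = 0.0000686 × 110574 × 0.5728 ≈ 4.34528 m.
Hypotenuse of the two orthogonal shifts: √(6.13686² + 4.34528²) = 7.51947 m.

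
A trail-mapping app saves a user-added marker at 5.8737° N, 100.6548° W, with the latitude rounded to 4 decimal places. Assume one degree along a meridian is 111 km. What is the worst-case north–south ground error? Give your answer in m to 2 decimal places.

5.55 m

Rounding to 4 decimal places leaves the latitude within ±5e-05° of the true value.
North–south distance: 5e-05° × 111000 m/° = 5.55 m.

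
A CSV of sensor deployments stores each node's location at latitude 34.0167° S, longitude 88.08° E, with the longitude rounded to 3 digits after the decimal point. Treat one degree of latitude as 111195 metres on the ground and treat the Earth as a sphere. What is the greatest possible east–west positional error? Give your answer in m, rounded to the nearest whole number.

Rounding to 3 decimal places leaves the longitude within ±0.0005° of the true value.
At latitude 34.0167° a degree of longitude spans 111195 m × cos 34.0167° = 111195 × 0.8289 ≈ 92166.7 m.
So at most 0.0005° × 92166.7 ≈ 46.0834 m east–west.

46 m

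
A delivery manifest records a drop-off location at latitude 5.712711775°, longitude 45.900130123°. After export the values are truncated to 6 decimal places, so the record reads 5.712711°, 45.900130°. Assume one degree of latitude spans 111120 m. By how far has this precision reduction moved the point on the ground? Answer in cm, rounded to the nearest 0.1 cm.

8.7 cm

Δlat = 5.712711775 − 5.712711 = +0.000000775°; Δlon = 45.900130123 − 45.900130 = +0.000000123°.
N–S: 0.000000775° × 111120 m/° = 0.086118 m.
East–west at this latitude: 0.000000123° × 111120 × cos 5.71271° ≈ 0.000000123 × 110568 = 0.0135999 m.
Combined displacement = (0.086118² + 0.0135999²)^½ ≈ 0.0871852 m.
That is 0.0871852 m = 8.7185 cm.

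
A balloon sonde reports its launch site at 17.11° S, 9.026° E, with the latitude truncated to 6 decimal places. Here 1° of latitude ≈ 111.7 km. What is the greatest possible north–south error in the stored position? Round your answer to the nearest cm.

11 cm

Truncating at 6 decimal places can drop up to a full unit in the last place, so the latitude may be off by as much as 1e-06°.
So the N–S error is at most 1e-06 × 111700 = 0.1117 m.
That is 0.1117 m = 11.17 cm.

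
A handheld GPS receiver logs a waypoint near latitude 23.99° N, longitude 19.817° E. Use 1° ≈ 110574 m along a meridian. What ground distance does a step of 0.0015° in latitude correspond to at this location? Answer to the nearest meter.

0.0015° × 110574 m/° = 165.861 m.

166 meters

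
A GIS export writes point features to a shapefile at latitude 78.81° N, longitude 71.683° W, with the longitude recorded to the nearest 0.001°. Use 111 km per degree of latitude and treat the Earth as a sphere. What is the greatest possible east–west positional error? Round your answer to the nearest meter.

11 meters

Rounding to 3 decimal places leaves the longitude within ±0.0005° of the true value.
At latitude 78.81° a degree of longitude spans 111000 m × cos 78.81° = 111000 × 0.1941 ≈ 21541 m.
East–west error: 0.0005° × 21541 m/° ≈ 10.7705 m.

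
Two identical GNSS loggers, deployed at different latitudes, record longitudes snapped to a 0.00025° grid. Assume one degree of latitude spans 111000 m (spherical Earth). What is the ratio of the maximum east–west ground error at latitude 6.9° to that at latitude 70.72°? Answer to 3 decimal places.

With a 0.00025° grid the true value lies within half a step, ±0.00025°/2 = ±0.000125°, of the stored one.
At 6.9°: 0.000125° × 111000 × cos 6.9° = 0.000125 × 111000 × 0.9928 ≈ 13.775 m.
Error at 70.72° = 0.000125° × 111000 × cos 70.72° ≈ 13.875 × 0.3302 = 4.5813 m.
The ratio reduces to cos 6.9° / cos 70.72° = 0.9928/0.3302 ≈ 3.0067.

3.007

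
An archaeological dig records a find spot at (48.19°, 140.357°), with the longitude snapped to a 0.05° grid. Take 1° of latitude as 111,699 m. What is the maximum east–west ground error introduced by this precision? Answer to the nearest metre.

1862 metres

With a 0.05° grid the true value lies within half a step, ±0.05°/2 = ±0.025°, of the stored one.
One degree of longitude at 48.19° is 111699 × cos 48.19° ≈ 111699 × 0.6667 = 74465.5 m.
East–west error: 0.025° × 74465.5 m/° ≈ 1861.64 m.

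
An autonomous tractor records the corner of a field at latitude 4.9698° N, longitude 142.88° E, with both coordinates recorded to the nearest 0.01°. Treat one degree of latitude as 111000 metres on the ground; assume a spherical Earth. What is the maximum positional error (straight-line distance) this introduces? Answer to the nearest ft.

Rounding to 2 decimal places leaves each coordinate within ±0.005° of the true value.
N–S: 0.005° × 111000 m/° = 555 m.
East–west component at 4.9698°: 0.005° × 111000 × cos 4.9698° ≈ 0.005 × 110583 ≈ 552.913 m.
The two errors are perpendicular, so the maximum displacement is √(555² + 552.913²) ≈ 783.415 m.
In feet: 783.415 m ÷ 0.3048 ≈ 2570.3 ft.

2570 ft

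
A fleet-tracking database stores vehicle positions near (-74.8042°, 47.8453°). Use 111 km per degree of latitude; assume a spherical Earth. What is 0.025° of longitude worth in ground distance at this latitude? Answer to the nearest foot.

2386 feet

At 74.8042° a degree of longitude is 111000 × cos 74.8042° ≈ 29095.1 m, so 0.025° corresponds to 727.379 m.
In feet: 727.379 m ÷ 0.3048 ≈ 2386.4 ft.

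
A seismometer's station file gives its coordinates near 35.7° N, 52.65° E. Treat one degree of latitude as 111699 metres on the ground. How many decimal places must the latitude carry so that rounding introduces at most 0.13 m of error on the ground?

One degree of latitude covers 111699 m.
Rounding to N decimal places gives at most 0.5 × 10⁻ᴺ degrees of error, i.e. 0.5 × 10⁻ᴺ × 111699 m.
Setting 55849.5 × 10⁻ᴺ ≤ 0.13 gives 10ᴺ ≥ 4.296e+05, i.e. N ≥ 5.63.
At 5 places the error can reach 0.558 m, but 6 places keeps it to 0.0558 m.

6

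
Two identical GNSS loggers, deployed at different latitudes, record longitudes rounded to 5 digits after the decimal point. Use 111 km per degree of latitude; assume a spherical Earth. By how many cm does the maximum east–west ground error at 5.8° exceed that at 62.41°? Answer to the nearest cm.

30 cm

Rounding to 5 decimal places leaves the longitude within ±5e-06° of the true value.
At 5.8°: 5e-06° × 111000 × cos 5.8° = 5e-06 × 111000 × 0.9949 ≈ 0.55216 m.
At 62.41°: 5e-06° × 111000 × cos 62.41° = 5e-06 × 111000 × 0.4631 ≈ 0.25704 m.
So the lower-latitude error exceeds the higher by 0.55216 − 0.25704 = 0.29512 m.
That is 0.295115 m = 29.512 cm.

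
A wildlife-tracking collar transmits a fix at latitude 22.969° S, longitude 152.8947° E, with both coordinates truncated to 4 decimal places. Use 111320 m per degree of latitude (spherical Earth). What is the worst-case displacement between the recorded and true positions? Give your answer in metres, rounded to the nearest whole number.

15 metres

Truncating at 4 decimal places can drop up to a full unit in the last place, so each coordinate may be off by as much as 0.0001°.
North–south component: 0.0001° × 111320 = 11.132 m.
E–W at 22.969°: 0.0001° × 111320 × cos 22.969° = 0.0001 × 111320 × 0.9207 ≈ 10.2494 m.
The two errors are perpendicular, so the maximum displacement is √(11.132² + 10.2494²) ≈ 15.1318 m.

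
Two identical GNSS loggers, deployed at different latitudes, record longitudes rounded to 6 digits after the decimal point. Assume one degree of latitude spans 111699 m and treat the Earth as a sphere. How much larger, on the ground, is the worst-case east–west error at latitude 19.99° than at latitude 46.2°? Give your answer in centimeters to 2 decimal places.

1.38 centimeters

Rounding to 6 decimal places leaves the longitude within ±5e-07° of the true value.
At 19.99°: 5e-07° × 111699 × cos 19.99° = 5e-07 × 111699 × 0.9398 ≈ 0.052485 m.
Error at 46.2° = 5e-07° × 111699 × cos 46.2° ≈ 0.055849 × 0.6921 = 0.038656 m.
So the lower-latitude error exceeds the higher by 0.052485 − 0.038656 = 0.013829 m.
That is 0.0138288 m = 1.3829 cm.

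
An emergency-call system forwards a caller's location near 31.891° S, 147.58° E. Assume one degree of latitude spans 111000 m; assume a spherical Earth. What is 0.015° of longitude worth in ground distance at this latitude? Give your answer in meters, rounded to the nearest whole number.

One degree of longitude here spans 111000 × cos 31.891° = 111000 × 0.8491 ≈ 94245.1 m; 0.015° of that is 1413.68 m.

1414 meters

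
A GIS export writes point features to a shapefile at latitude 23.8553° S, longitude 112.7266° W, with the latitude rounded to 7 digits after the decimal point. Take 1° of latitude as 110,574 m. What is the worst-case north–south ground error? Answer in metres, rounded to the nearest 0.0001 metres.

0.0055 metres

Rounding to 7 decimal places leaves the latitude within ±5e-08° of the true value.
North–south distance: 5e-08° × 110574 m/° = 0.0055287 m.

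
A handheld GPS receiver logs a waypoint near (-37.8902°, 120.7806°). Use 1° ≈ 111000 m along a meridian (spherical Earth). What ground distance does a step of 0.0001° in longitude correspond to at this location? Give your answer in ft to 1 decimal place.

28.7 ft

0.0001° of longitude at 37.8902° is 0.0001 × 111000 × cos 37.8902° ≈ 0.0001 × 87600 = 8.76 m.
Converting: 8.76 m × 3.2808 ft/m ≈ 28.74 ft.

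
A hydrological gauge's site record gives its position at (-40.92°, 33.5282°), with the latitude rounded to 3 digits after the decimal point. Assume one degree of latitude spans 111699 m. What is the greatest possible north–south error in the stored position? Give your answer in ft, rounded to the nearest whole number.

183 ft

Rounding to 3 decimal places leaves the latitude within ±0.0005° of the true value.
Along the meridian that is 0.0005° × 111699 m/° = 55.8495 m.
In feet: 55.8495 m ÷ 0.3048 ≈ 183.23 ft.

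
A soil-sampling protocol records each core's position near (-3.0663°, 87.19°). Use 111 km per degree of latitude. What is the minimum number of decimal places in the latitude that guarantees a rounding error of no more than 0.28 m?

One degree of latitude covers 111000 m.
N decimal places → at most half a unit in the last place, 0.5 × 10⁻ᴺ° = 111000/2 × 10⁻ᴺ m.
Need 0.5 × 111000 × 10⁻ᴺ ≤ 0.28 → 10⁻ᴺ ≤ 5.045e-06, so N ≥ 5.30.
N = 5 would give 0.555 m (too coarse); N = 6 gives 0.0555 m ≤ 0.28 m.

6 decimal places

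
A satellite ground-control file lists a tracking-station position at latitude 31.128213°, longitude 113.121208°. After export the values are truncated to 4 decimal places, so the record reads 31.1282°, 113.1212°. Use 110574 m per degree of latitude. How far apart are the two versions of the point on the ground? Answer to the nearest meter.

2 meters

The latitude changed by +0.000013° and the longitude by +0.000008°.
N–S: 0.000013° × 110574 m/° = 1.43746 m.
E–W at 31.1282°: 0.000008° × 110574 × cos 31.1282° = 0.000008 × 110574 × 0.8560 ≈ 0.757222 m.
Combined displacement = (1.43746² + 0.757222²)^½ ≈ 1.62471 m.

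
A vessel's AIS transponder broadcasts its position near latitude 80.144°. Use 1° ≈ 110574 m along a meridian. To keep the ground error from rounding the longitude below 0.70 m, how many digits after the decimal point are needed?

5 decimal places

At 80.144° one degree of longitude covers 110574 × cos 80.144° ≈ 110574 × 0.1712 ≈ 18927.2 m.
Rounding to N decimal places gives at most 0.5 × 10⁻ᴺ degrees of error, i.e. 0.5 × 10⁻ᴺ × 18927.2 m.
Need 0.5 × 18927.2 × 10⁻ᴺ ≤ 0.70 → 10⁻ᴺ ≤ 7.397e-05, so N ≥ 4.13.
So 5 decimal places suffice (0.0946 m); 4 would allow up to 0.946 m.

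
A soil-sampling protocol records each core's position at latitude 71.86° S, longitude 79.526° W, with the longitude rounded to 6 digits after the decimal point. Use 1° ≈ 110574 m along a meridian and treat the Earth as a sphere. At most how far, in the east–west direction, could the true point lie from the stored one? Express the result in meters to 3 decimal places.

Rounding to 6 decimal places leaves the longitude within ±5e-07° of the true value.
Parallels shrink by cos φ, so at 71.86° a degree of longitude is 110574 × 0.3113 ≈ 34426.1 m.
Maximum E–W displacement: 5e-07 × 34426.1 = 0.0172131 m.

0.017 meters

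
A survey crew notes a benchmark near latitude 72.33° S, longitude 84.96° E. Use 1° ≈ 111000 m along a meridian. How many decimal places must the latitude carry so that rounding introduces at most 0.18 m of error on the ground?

6 decimal places

One degree of latitude covers 111000 m.
With N decimal places the half-ulp bound is 0.5·10⁻ᴺ°, or 0.5·10⁻ᴺ × 111000 m on the ground.
Need 0.5 × 111000 × 10⁻ᴺ ≤ 0.18 → 10⁻ᴺ ≤ 3.243e-06, so N ≥ 5.49.
So 6 decimal places suffice (0.0555 m); 5 would allow up to 0.555 m.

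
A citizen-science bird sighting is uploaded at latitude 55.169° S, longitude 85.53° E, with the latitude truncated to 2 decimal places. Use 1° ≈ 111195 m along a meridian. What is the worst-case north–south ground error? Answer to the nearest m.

Truncating at 2 decimal places can drop up to a full unit in the last place, so the latitude may be off by as much as 0.01°.
Along the meridian that is 0.01° × 111195 m/° = 1111.95 m.

1112 m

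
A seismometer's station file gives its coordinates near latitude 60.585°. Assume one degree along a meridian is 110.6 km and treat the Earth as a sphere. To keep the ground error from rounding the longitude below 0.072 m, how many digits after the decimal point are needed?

At 60.585° one degree of longitude covers 110600 × cos 60.585° ≈ 110600 × 0.4911 ≈ 54319.2 m.
Rounding to N decimal places gives at most 0.5 × 10⁻ᴺ degrees of error, i.e. 0.5 × 10⁻ᴺ × 54319.2 m.
Setting 27159.6 × 10⁻ᴺ ≤ 0.072 gives 10ᴺ ≥ 3.772e+05, i.e. N ≥ 5.58.
At 5 places the error can reach 0.272 m, but 6 places keeps it to 0.0272 m.

6 decimal places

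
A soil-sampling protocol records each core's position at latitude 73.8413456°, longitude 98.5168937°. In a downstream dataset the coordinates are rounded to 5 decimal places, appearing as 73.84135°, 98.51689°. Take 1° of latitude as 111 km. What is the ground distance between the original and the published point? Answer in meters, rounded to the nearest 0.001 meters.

0.502 meters

The latitude changed by -0.0000044° and the longitude by +0.0000037°.
North–south shift: -0.0000044 × 111000 = -0.4884 m.
E–W at 73.8414°: 0.0000037° × 111000 × cos 73.8414° = 0.0000037 × 111000 × 0.2783 ≈ 0.114297 m.
Combined displacement = (0.4884² + 0.114297²)^½ ≈ 0.501596 m.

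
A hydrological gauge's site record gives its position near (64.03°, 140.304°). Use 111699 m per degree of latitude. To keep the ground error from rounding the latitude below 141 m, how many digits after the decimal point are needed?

One degree of latitude covers 111699 m.
N decimal places → at most half a unit in the last place, 0.5 × 10⁻ᴺ° = 111699/2 × 10⁻ᴺ m.
Need 0.5 × 111699 × 10⁻ᴺ ≤ 141 → 10⁻ᴺ ≤ 2.525e-03, so N ≥ 2.60.
N = 2 would give 558 m (too coarse); N = 3 gives 55.8 m ≤ 141 m.

3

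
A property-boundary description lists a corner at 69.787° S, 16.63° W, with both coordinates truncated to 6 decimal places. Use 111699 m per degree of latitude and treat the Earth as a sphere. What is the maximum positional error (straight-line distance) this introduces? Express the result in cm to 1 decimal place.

11.8 cm

Truncating at 6 decimal places can drop up to a full unit in the last place, so each coordinate may be off by as much as 1e-06°.
N–S: 1e-06° × 111699 m/° = 0.111699 m.
E–W at 69.787°: 1e-06° × 111699 × cos 69.787° = 1e-06 × 111699 × 0.3455 ≈ 0.0385932 m.
Combining orthogonally: (0.111699² + 0.0385932²)^½ ≈ 0.118178 m.
That is 0.118178 m = 11.818 cm.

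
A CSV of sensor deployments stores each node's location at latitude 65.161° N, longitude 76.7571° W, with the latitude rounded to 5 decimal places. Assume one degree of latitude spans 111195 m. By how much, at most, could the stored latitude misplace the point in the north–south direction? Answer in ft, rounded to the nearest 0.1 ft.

Rounding to 5 decimal places leaves the latitude within ±5e-06° of the true value.
North–south distance: 5e-06° × 111195 m/° = 0.555975 m.
In feet: 0.555975 m ÷ 0.3048 ≈ 1.8241 ft.

1.8 ft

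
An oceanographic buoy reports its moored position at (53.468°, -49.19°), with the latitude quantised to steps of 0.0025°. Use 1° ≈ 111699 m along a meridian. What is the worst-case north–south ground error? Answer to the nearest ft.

With a 0.0025° grid the true value lies within half a step, ±0.0025°/2 = ±0.00125°, of the stored one.
Along the meridian that is 0.00125° × 111699 m/° = 139.624 m.
In feet: 139.624 m ÷ 0.3048 ≈ 458.08 ft.

458 ft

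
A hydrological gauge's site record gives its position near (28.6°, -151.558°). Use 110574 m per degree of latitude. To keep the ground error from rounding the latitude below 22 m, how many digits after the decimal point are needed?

4 decimal places

One degree of latitude covers 110574 m.
N decimal places → at most half a unit in the last place, 0.5 × 10⁻ᴺ° = 110574/2 × 10⁻ᴺ m.
Need 0.5 × 110574 × 10⁻ᴺ ≤ 22 → 10⁻ᴺ ≤ 3.979e-04, so N ≥ 3.40.
N = 3 would give 55.3 m (too coarse); N = 4 gives 5.53 m ≤ 22 m.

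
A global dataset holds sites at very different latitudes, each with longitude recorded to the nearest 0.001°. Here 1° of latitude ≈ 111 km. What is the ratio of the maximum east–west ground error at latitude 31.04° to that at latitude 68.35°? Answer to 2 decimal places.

2.32

Rounding to 3 decimal places leaves the longitude within ±0.0005° of the true value.
At 31.04°: 0.0005° × 111000 × cos 31.04° = 0.0005 × 111000 × 0.8568 ≈ 47.553 m.
Error at 68.35° = 0.0005° × 111000 × cos 68.35° ≈ 55.5 × 0.3689 = 20.476 m.
Ratio: 47.553 / 20.476 = cos 31.04° / cos 68.35° ≈ 2.3224.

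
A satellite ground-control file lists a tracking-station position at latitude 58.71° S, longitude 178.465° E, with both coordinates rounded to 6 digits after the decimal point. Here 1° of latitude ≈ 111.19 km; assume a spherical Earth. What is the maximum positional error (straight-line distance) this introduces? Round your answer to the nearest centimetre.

Rounding to 6 decimal places leaves each coordinate within ±5e-07° of the true value.
N–S: 5e-07° × 111190 m/° = 0.055595 m.
Longitude error → 5e-07 × 111190 × cos 58.71° = 5e-07 × 111190 × 0.5194 ≈ 0.0288744 m.
Worst case both components are at the extreme and orthogonal: √(0.055595² + 0.0288744²) ≈ 0.0626461 m.
That is 0.0626461 m = 6.2646 cm.

6 centimetres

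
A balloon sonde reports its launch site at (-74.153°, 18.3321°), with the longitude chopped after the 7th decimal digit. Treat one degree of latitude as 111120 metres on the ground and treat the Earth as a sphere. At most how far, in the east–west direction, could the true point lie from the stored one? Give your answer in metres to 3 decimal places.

Truncating at 7 decimal places can drop up to a full unit in the last place, so the longitude may be off by as much as 1e-07°.
Parallels shrink by cos φ, so at 74.153° a degree of longitude is 111120 × 0.2731 ≈ 30343.5 m.
East–west error: 1e-07° × 30343.5 m/° ≈ 0.00303435 m.

0.003 metres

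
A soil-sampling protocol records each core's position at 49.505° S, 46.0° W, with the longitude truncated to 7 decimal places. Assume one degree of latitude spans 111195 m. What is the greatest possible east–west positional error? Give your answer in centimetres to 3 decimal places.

0.722 centimetres

Truncating at 7 decimal places can drop up to a full unit in the last place, so the longitude may be off by as much as 1e-07°.
One degree of longitude at 49.505° is 111195 × cos 49.505° ≈ 111195 × 0.6494 = 72208 m.
So at most 1e-07° × 72208 ≈ 0.0072208 m east–west.
That is 0.0072208 m = 0.72208 cm.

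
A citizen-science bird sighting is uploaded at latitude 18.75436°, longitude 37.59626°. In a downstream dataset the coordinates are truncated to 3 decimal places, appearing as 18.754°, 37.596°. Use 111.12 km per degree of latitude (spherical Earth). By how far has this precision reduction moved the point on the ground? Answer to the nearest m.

48 m

The latitude changed by +0.00036° and the longitude by +0.00026°.
N–S: 0.00036° × 111120 m/° = 40.0032 m.
E–W at 18.754°: 0.00026° × 111120 × cos 18.754° = 0.00026 × 111120 × 0.9469 ≈ 27.3573 m.
Distance: √(40.0032² + 27.3573²) ≈ 48.4632 m.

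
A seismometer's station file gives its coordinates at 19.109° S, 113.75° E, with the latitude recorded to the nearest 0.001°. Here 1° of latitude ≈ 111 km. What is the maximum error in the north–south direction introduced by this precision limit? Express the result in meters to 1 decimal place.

55.5 meters

Rounding to 3 decimal places leaves the latitude within ±0.0005° of the true value.
So the N–S error is at most 0.0005 × 111000 = 55.5 m.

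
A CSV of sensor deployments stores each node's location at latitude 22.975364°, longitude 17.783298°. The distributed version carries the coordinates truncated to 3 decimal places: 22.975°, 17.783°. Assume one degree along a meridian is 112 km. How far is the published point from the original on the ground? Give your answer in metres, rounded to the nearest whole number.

51 metres

The latitude changed by +0.000364° and the longitude by +0.000298°.
North–south shift: 0.000364 × 112000 = 40.768 m.
East–west at this latitude: 0.000298° × 112000 × cos 22.975° ≈ 0.000298 × 103116 = 30.7285 m.
Distance: √(40.768² + 30.7285²) ≈ 51.0516 m.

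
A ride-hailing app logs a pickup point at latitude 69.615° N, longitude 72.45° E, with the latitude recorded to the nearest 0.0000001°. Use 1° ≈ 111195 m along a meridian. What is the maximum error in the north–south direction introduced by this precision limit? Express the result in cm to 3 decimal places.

Rounding to 7 decimal places leaves the latitude within ±5e-08° of the true value.
So the N–S error is at most 5e-08 × 111195 = 0.00555975 m.
That is 0.00555975 m = 0.55597 cm.

0.556 cm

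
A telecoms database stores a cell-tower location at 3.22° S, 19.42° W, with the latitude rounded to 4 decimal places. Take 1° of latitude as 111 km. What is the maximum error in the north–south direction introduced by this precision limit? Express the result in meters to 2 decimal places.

5.55 meters

Rounding to 4 decimal places leaves the latitude within ±5e-05° of the true value.
North–south distance: 5e-05° × 111000 m/° = 5.55 m.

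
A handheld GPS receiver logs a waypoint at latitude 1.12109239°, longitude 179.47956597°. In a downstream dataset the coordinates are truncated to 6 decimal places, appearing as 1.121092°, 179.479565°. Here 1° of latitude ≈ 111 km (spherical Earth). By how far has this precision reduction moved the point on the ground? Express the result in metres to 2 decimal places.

Δlat = 1.12109239 − 1.121092 = +0.00000039°; Δlon = 179.47956597 − 179.479565 = +0.00000097°.
N–S: 0.00000039° × 111000 m/° = 0.04329 m.
East–west at this latitude: 0.00000097° × 111000 × cos 1.12109° ≈ 0.00000097 × 110979 = 0.107649 m.
Combined displacement = (0.04329² + 0.107649²)^½ ≈ 0.116028 m.

0.12 metres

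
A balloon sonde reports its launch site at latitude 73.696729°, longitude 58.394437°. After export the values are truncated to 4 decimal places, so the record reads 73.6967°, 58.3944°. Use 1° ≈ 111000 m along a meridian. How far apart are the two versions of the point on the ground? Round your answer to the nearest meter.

The latitude changed by +0.000029° and the longitude by +0.000037°.
North–south shift: 0.000029 × 111000 = 3.219 m.
E–W at 73.6967°: 0.000037° × 111000 × cos 73.6967° = 0.000037 × 111000 × 0.2807 ≈ 1.15293 m.
Combined displacement = (3.219² + 1.15293²)^½ ≈ 3.41924 m.

3 meters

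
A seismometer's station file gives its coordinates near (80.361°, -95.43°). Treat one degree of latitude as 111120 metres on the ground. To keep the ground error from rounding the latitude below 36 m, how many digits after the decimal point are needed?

One degree of latitude covers 111120 m.
Rounding to N decimal places gives at most 0.5 × 10⁻ᴺ degrees of error, i.e. 0.5 × 10⁻ᴺ × 111120 m.
Need 0.5 × 111120 × 10⁻ᴺ ≤ 36 → 10⁻ᴺ ≤ 6.479e-04, so N ≥ 3.19.
So 4 decimal places suffice (5.56 m); 3 would allow up to 55.6 m.

4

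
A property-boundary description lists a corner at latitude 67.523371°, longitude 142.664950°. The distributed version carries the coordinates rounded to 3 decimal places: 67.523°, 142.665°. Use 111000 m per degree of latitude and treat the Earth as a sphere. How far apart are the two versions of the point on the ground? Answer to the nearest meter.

41 meters

The latitude changed by +0.000371° and the longitude by -0.000050°.
North–south shift: 0.000371 × 111000 = 41.181 m.
East–west at this latitude: -0.000050° × 111000 × cos 67.523° ≈ -0.000050 × 42436.7 = -2.12183 m.
Distance: √(41.181² + 2.12183²) ≈ 41.2356 m.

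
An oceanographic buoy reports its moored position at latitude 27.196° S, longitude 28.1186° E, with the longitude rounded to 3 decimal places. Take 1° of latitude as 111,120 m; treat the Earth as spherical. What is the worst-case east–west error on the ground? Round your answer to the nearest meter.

49 meters

Rounding to 3 decimal places leaves the longitude within ±0.0005° of the true value.
One degree of longitude at 27.196° is 111120 × cos 27.196° ≈ 111120 × 0.8894 = 98835.5 m.
So at most 0.0005° × 98835.5 ≈ 49.4177 m east–west.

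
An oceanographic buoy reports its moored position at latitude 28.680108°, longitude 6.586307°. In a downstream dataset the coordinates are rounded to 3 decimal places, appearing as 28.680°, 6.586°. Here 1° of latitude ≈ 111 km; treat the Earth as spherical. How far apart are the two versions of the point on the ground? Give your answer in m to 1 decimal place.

Δlat = 28.680108 − 28.680 = +0.000108°; Δlon = 6.586307 − 6.586 = +0.000307°.
North–south shift: 0.000108 × 111000 = 11.988 m.
E–W at 28.68°: 0.000307° × 111000 × cos 28.68° = 0.000307 × 111000 × 0.8773 ≈ 29.8962 m.
Combined displacement = (11.988² + 29.8962²)^½ ≈ 32.2102 m.

32.2 m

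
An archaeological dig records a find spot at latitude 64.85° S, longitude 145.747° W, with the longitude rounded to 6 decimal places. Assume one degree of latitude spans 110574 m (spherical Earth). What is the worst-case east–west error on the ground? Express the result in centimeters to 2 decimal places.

2.35 centimeters

Rounding to 6 decimal places leaves the longitude within ±5e-07° of the true value.
At latitude 64.85° a degree of longitude spans 110574 m × cos 64.85° = 110574 × 0.4250 ≈ 46992.8 m.
Maximum E–W displacement: 5e-07 × 46992.8 = 0.0234964 m.
That is 0.0234964 m = 2.3496 cm.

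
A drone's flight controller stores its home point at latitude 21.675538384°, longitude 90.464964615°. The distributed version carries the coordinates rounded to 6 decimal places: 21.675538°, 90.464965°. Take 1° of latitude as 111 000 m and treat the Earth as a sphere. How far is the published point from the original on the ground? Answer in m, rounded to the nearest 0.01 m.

0.06 m

Δlat = 21.675538384 − 21.675538 = +0.000000384°; Δlon = 90.464964615 − 90.464965 = -0.000000385°.
North–south shift: 0.000000384 × 111000 = 0.042624 m.
East–west at this latitude: -0.000000385° × 111000 × cos 21.6755° ≈ -0.000000385 × 103151 = -0.0397132 m.
Hypotenuse of the two orthogonal shifts: √(0.042624² + 0.0397132²) = 0.0582576 m.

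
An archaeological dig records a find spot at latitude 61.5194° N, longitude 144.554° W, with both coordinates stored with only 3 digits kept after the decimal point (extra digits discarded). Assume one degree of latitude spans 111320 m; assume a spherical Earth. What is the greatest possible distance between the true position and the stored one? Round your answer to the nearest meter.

Truncating at 3 decimal places can drop up to a full unit in the last place, so each coordinate may be off by as much as 0.001°.
N–S: 0.001° × 111320 m/° = 111.32 m.
East–west component at 61.5194°: 0.001° × 111320 × cos 61.5194° ≈ 0.001 × 53084.2 ≈ 53.0842 m.
Worst case both components are at the extreme and orthogonal: √(111.32² + 53.0842²) ≈ 123.329 m.

123 meters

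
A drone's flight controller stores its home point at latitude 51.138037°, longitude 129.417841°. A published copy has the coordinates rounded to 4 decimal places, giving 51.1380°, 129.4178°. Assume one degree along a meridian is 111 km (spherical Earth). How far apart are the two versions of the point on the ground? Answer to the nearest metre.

Δlat = 51.138037 − 51.1380 = +0.000037°; Δlon = 129.417841 − 129.4178 = +0.000041°.
N–S: 0.000037° × 111000 m/° = 4.107 m.
East–west at this latitude: 0.000041° × 111000 × cos 51.138° ≈ 0.000041 × 69646.6 = 2.85551 m.
Combined displacement = (4.107² + 2.85551²)^½ ≈ 5.00214 m.

5 metres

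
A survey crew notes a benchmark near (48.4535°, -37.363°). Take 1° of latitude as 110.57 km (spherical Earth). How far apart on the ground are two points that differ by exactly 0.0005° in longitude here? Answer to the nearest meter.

At 48.4535° a degree of longitude is 110570 × cos 48.4535° ≈ 73333.1 m, so 0.0005° corresponds to 36.6665 m.

37 meters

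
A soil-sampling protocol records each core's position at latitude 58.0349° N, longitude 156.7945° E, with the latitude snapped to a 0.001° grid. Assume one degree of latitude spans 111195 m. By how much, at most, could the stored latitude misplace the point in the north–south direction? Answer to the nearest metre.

56 metres

With a 0.001° grid the true value lies within half a step, ±0.001°/2 = ±0.0005°, of the stored one.
Along the meridian that is 0.0005° × 111195 m/° = 55.5975 m.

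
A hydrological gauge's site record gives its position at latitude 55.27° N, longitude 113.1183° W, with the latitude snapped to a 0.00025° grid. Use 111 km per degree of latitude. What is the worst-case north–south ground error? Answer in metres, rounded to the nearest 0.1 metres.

13.9 metres

With a 0.00025° grid the true value lies within half a step, ±0.00025°/2 = ±0.000125°, of the stored one.
Along the meridian that is 0.000125° × 111000 m/° = 13.875 m.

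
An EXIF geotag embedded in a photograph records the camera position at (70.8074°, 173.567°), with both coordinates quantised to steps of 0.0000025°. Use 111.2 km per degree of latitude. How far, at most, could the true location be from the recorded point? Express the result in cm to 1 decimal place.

With a 0.0000025° grid the true value lies within half a step, ±0.0000025°/2 = ±1.25e-06°, of the stored one.
Latitude error → 1.25e-06 × 111200 = 0.139 m along the meridian.
Longitude error → 1.25e-06 × 111200 × cos 70.8074° = 1.25e-06 × 111200 × 0.3287 ≈ 0.0456955 m.
Combining orthogonally: (0.139² + 0.0456955²)^½ ≈ 0.146318 m.
That is 0.146318 m = 14.632 cm.

14.6 cm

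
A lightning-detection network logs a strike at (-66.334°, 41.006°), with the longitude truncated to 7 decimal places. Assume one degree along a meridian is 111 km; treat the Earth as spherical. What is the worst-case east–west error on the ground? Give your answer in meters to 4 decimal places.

0.0045 meters

Truncating at 7 decimal places can drop up to a full unit in the last place, so the longitude may be off by as much as 1e-07°.
At latitude 66.334° a degree of longitude spans 111000 m × cos 66.334° = 111000 × 0.4014 ≈ 44555.9 m.
Maximum E–W displacement: 1e-07 × 44555.9 = 0.00445559 m.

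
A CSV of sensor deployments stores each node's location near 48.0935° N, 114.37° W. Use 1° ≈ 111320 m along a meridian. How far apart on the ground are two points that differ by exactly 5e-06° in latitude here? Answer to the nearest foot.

2 feet

5e-06° × 111320 m/° = 0.5566 m.
Converting: 0.5566 m × 3.2808 ft/m ≈ 1.8261 ft.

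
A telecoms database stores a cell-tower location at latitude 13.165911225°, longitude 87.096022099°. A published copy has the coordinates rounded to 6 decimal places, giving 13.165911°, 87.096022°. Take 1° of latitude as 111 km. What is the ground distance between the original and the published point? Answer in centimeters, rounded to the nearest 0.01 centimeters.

2.72 centimeters

The latitude changed by +0.000000225° and the longitude by +0.000000099°.
North–south shift: 0.000000225 × 111000 = 0.024975 m.
East–west at this latitude: 0.000000099° × 111000 × cos 13.1659° ≈ 0.000000099 × 108082 = 0.0107001 m.
Hypotenuse of the two orthogonal shifts: √(0.024975² + 0.0107001²) = 0.0271706 m.
That is 0.0271706 m = 2.7171 cm.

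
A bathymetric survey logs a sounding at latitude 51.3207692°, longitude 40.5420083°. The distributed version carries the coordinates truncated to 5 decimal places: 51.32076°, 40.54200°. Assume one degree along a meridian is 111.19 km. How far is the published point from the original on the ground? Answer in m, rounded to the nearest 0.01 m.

1.17 m

Δlat = 51.3207692 − 51.32076 = +0.0000092°; Δlon = 40.5420083 − 40.54200 = +0.0000083°.
N–S: 0.0000092° × 111190 m/° = 1.02295 m.
E–W at 51.3208°: 0.0000083° × 111190 × cos 51.3208° = 0.0000083 × 111190 × 0.6250 ≈ 0.576761 m.
Hypotenuse of the two orthogonal shifts: √(1.02295² + 0.576761²) = 1.17434 m.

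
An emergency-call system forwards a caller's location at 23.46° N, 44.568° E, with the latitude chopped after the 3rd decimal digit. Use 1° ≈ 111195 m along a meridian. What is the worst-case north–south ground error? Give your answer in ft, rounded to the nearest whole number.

365 ft

Truncating at 3 decimal places can drop up to a full unit in the last place, so the latitude may be off by as much as 0.001°.
So the N–S error is at most 0.001 × 111195 = 111.195 m.
Converting: 111.195 m × 3.2808 ft/m ≈ 364.81 ft.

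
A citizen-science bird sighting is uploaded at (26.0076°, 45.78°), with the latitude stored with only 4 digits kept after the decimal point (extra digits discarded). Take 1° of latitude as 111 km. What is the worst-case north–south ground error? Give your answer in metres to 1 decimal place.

11.1 metres

Truncating at 4 decimal places can drop up to a full unit in the last place, so the latitude may be off by as much as 0.0001°.
North–south distance: 0.0001° × 111000 m/° = 11.1 m.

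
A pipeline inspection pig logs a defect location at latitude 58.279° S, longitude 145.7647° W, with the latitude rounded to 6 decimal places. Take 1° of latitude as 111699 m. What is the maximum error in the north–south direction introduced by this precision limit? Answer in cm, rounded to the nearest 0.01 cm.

Rounding to 6 decimal places leaves the latitude within ±5e-07° of the true value.
North–south distance: 5e-07° × 111699 m/° = 0.0558495 m.
That is 0.0558495 m = 5.5849 cm.

5.58 cm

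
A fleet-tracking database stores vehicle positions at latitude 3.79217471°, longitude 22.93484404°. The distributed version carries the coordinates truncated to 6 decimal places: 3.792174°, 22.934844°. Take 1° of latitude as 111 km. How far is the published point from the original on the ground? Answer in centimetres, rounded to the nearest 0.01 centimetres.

Δlat = 3.79217471 − 3.792174 = +0.00000071°; Δlon = 22.93484404 − 22.934844 = +0.00000004°.
North–south shift: 0.00000071 × 111000 = 0.07881 m.
East–west at this latitude: 0.00000004° × 111000 × cos 3.79217° ≈ 0.00000004 × 110757 = 0.00443028 m.
Hypotenuse of the two orthogonal shifts: √(0.07881² + 0.00443028²) = 0.0789344 m.
That is 0.0789344 m = 7.8934 cm.

7.89 centimetres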